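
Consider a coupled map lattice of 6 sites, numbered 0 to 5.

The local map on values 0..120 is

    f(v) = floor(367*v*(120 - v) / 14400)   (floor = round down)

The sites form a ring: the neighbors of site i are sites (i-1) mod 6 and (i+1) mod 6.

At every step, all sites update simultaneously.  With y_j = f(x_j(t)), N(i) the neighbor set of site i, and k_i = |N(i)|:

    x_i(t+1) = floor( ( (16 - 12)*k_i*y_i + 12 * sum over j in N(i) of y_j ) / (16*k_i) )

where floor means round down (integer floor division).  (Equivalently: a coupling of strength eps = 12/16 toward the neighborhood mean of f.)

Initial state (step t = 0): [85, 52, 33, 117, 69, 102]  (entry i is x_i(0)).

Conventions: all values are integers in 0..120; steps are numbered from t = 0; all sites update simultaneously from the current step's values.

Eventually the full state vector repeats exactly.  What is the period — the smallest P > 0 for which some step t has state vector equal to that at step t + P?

Answer: 2
Key observation: The state at step 4, [87, 88, 88, 88, 87, 87], reappears at step 6 — and no state repeats earlier — so the cycle the system enters has period 2.

Derivation:
t=0: [85, 52, 33, 117, 69, 102]
t=1: [69, 78, 55, 62, 42, 73]
t=2: [86, 88, 88, 88, 87, 86]
t=3: [72, 72, 71, 71, 72, 73]
t=4: [87, 88, 88, 88, 87, 87]
t=5: [72, 71, 71, 71, 72, 73]
t=6: [87, 88, 88, 88, 87, 87]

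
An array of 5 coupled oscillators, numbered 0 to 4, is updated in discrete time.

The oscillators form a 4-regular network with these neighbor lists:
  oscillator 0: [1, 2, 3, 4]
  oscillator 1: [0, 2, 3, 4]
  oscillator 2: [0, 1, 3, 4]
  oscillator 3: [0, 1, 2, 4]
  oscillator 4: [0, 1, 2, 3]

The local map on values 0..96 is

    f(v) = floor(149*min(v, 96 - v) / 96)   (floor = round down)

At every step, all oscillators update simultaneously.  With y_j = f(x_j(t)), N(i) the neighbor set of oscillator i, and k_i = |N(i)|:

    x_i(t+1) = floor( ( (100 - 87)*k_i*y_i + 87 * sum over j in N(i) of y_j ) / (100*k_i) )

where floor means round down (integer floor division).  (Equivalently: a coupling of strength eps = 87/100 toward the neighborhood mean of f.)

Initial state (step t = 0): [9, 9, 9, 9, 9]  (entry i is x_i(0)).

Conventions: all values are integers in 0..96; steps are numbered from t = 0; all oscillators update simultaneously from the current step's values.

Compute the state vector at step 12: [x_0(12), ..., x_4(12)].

Answer: [71, 71, 71, 71, 71]

Derivation:
t=0: [9, 9, 9, 9, 9]
t=1: [13, 13, 13, 13, 13]
t=2: [20, 20, 20, 20, 20]
t=3: [31, 31, 31, 31, 31]
t=4: [48, 48, 48, 48, 48]
t=5: [74, 74, 74, 74, 74]
t=6: [34, 34, 34, 34, 34]
t=7: [52, 52, 52, 52, 52]
t=8: [68, 68, 68, 68, 68]
t=9: [43, 43, 43, 43, 43]
t=10: [66, 66, 66, 66, 66]
t=11: [46, 46, 46, 46, 46]
t=12: [71, 71, 71, 71, 71]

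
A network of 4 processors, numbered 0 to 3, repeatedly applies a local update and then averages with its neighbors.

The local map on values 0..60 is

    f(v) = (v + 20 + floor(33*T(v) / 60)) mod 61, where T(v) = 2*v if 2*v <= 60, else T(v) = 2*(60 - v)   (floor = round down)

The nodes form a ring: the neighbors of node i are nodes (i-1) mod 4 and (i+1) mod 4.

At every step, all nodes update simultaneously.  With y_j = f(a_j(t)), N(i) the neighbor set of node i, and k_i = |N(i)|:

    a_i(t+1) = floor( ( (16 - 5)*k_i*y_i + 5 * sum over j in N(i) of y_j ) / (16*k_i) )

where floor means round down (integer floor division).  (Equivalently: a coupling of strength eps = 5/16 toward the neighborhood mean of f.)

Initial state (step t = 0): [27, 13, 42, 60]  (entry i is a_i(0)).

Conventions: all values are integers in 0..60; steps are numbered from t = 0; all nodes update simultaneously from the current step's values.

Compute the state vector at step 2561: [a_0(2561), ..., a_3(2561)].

Answer: [19, 19, 19, 19]
Key observation: The state at step 9, [19, 19, 19, 19], reappears at step 11: the system is in a cycle of period 2 from step 9 on.  Therefore the state at step 2561 equals the state at step 9 + ((2561 - 9) mod 2) = 9, which is [19, 19, 19, 19].

Derivation:
t=0: [27, 13, 42, 60]
t=1: [20, 37, 24, 18]
t=2: [12, 16, 18, 40]
t=3: [42, 52, 50, 30]
t=4: [20, 19, 20, 21]
t=5: [10, 40, 10, 2]
t=6: [35, 27, 35, 29]
t=7: [19, 16, 19, 19]
t=8: [58, 54, 58, 59]
t=9: [19, 19, 19, 19]
t=10: [59, 59, 59, 59]
t=11: [19, 19, 19, 19]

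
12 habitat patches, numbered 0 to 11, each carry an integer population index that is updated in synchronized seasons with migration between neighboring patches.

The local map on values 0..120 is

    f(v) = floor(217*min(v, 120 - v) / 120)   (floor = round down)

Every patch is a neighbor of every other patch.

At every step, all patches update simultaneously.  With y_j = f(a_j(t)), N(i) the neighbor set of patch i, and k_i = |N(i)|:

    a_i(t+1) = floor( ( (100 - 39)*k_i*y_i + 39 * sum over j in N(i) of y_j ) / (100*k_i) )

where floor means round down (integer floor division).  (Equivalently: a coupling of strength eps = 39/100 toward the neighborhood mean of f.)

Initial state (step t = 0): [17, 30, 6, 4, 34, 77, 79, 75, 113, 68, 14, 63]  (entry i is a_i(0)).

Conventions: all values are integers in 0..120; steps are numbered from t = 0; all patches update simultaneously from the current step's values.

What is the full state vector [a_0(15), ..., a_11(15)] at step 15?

Simulating step by step:
t=0: [17, 30, 6, 4, 34, 77, 79, 75, 113, 68, 14, 63]
t=1: [39, 53, 28, 26, 57, 66, 64, 68, 29, 76, 36, 81]
t=2: [72, 87, 61, 59, 91, 88, 90, 86, 62, 78, 70, 72]
t=3: [82, 67, 94, 94, 63, 65, 64, 68, 92, 76, 84, 82]
t=4: [71, 87, 59, 59, 91, 89, 90, 86, 61, 77, 69, 71]
t=5: [84, 67, 94, 94, 63, 65, 64, 68, 94, 77, 86, 84]
t=6: [69, 86, 58, 58, 91, 88, 89, 85, 58, 76, 66, 69]
t=7: [86, 69, 93, 93, 63, 66, 66, 70, 93, 79, 89, 86]
t=8: [66, 83, 58, 58, 90, 86, 86, 82, 58, 73, 63, 66]
t=9: [91, 73, 95, 95, 66, 70, 70, 74, 95, 83, 94, 91]
t=10: [58, 76, 54, 54, 83, 79, 79, 75, 54, 66, 55, 58]
t=11: [97, 83, 93, 93, 75, 80, 80, 84, 93, 93, 94, 97]
t=12: [47, 61, 51, 51, 70, 65, 65, 61, 51, 51, 51, 47]
t=13: [88, 100, 92, 92, 91, 96, 96, 100, 92, 92, 92, 88]
t=14: [53, 41, 49, 49, 50, 45, 45, 41, 49, 49, 49, 53]
t=15: [91, 79, 87, 87, 88, 83, 83, 79, 87, 87, 87, 91]

Answer: [91, 79, 87, 87, 88, 83, 83, 79, 87, 87, 87, 91]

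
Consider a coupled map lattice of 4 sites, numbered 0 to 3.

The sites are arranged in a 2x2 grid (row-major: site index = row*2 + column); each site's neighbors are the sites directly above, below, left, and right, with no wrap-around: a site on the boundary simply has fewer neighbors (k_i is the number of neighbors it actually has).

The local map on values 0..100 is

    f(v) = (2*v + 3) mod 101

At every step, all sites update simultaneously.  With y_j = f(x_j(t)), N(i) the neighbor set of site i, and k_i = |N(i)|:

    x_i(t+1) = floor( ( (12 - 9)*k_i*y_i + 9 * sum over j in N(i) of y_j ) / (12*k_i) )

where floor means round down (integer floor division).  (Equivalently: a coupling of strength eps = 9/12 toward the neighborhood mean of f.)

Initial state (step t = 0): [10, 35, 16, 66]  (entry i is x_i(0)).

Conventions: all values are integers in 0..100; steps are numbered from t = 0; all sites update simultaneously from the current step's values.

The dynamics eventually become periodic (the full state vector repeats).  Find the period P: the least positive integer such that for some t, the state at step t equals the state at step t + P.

Simulating step by step:
t=0: [10, 35, 16, 66]
t=1: [46, 39, 30, 49]
t=2: [77, 55, 51, 54]
t=3: [20, 27, 25, 8]
t=4: [52, 37, 36, 46]
t=5: [58, 57, 56, 80]
t=6: [15, 34, 33, 26]
t=7: [60, 50, 50, 66]
t=8: [7, 21, 21, 10]
t=9: [38, 26, 26, 39]
t=10: [61, 73, 73, 61]
t=11: [42, 30, 30, 42]
t=12: [69, 81, 81, 69]
t=13: [58, 46, 46, 58]
t=14: [75, 37, 37, 75]
t=15: [70, 58, 58, 70]
t=16: [24, 36, 36, 24]
t=17: [69, 57, 57, 69]
t=18: [22, 34, 34, 22]
t=19: [65, 53, 53, 65]
t=20: [14, 26, 26, 14]
t=21: [49, 37, 37, 49]
t=22: [57, 19, 19, 57]
t=23: [34, 22, 22, 34]
t=24: [53, 65, 65, 53]
t=25: [26, 14, 14, 26]
t=26: [37, 49, 49, 37]
t=27: [19, 57, 57, 19]
t=28: [22, 34, 34, 22]

Answer: 10
Key observation: The state at step 18, [22, 34, 34, 22], reappears at step 28 — and no state repeats earlier — so the cycle the system enters has period 10.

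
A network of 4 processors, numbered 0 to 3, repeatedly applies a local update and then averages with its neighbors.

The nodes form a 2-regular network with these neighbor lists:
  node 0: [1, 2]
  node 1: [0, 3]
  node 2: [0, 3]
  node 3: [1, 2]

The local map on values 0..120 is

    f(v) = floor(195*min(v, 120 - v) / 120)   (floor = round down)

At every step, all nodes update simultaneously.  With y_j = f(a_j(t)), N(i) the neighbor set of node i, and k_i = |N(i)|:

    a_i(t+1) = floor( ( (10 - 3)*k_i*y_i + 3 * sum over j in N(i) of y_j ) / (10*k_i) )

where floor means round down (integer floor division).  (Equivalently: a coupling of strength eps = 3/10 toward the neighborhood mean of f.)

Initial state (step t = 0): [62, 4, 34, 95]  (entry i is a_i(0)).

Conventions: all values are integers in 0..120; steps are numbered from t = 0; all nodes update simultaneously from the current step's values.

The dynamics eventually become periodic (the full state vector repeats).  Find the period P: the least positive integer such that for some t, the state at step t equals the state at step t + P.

Answer: 15
Key observation: The state at step 27, [92, 92, 92, 92], reappears at step 42 — and no state repeats earlier — so the cycle the system enters has period 15.

Derivation:
t=0: [62, 4, 34, 95]
t=1: [74, 24, 58, 37]
t=2: [71, 47, 85, 61]
t=3: [75, 79, 65, 86]
t=4: [74, 65, 81, 61]
t=5: [74, 87, 69, 89]
t=6: [72, 55, 76, 55]
t=7: [78, 87, 74, 86]
t=8: [66, 55, 70, 57]
t=9: [86, 89, 83, 89]
t=10: [55, 50, 57, 51]
t=11: [88, 82, 90, 83]
t=12: [52, 59, 50, 58]
t=13: [85, 93, 83, 92]
t=14: [54, 45, 57, 46]
t=15: [85, 75, 88, 76]
t=16: [57, 70, 55, 68]
t=17: [89, 83, 88, 84]
t=18: [51, 58, 52, 57]
t=19: [84, 91, 84, 91]
t=20: [56, 48, 56, 48]
t=21: [89, 79, 89, 79]
t=22: [52, 63, 52, 63]
t=23: [85, 90, 85, 90]
t=24: [54, 49, 54, 49]
t=25: [85, 80, 85, 80]
t=26: [57, 63, 57, 63]
t=27: [92, 92, 92, 92]
t=28: [45, 45, 45, 45]
t=29: [73, 73, 73, 73]
t=30: [76, 76, 76, 76]
t=31: [71, 71, 71, 71]
t=32: [79, 79, 79, 79]
t=33: [66, 66, 66, 66]
t=34: [87, 87, 87, 87]
t=35: [53, 53, 53, 53]
t=36: [86, 86, 86, 86]
t=37: [55, 55, 55, 55]
t=38: [89, 89, 89, 89]
t=39: [50, 50, 50, 50]
t=40: [81, 81, 81, 81]
t=41: [63, 63, 63, 63]
t=42: [92, 92, 92, 92]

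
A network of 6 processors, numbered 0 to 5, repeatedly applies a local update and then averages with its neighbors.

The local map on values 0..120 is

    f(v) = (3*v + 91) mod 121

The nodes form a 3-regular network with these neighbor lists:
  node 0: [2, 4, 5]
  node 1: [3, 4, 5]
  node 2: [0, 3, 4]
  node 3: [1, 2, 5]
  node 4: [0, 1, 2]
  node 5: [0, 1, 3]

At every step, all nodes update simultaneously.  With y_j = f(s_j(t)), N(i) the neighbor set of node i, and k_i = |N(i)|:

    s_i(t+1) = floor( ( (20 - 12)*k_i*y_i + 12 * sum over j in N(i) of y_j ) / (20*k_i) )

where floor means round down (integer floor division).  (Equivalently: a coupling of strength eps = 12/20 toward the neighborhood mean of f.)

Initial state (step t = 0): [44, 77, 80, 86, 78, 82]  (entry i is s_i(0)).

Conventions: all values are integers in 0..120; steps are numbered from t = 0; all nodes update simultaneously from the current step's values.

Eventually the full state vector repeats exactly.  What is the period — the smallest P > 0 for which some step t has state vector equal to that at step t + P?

Answer: 10
Key observation: The state at step 14, [97, 73, 97, 73, 97, 73], reappears at step 24 — and no state repeats earlier — so the cycle the system enters has period 10.

Derivation:
t=0: [44, 77, 80, 86, 78, 82]
t=1: [94, 89, 94, 95, 87, 95]
t=2: [30, 73, 30, 33, 71, 33]
t=3: [62, 67, 62, 67, 62, 67]
t=4: [38, 47, 38, 47, 38, 47]
t=5: [89, 105, 89, 105, 89, 105]
t=6: [101, 57, 101, 57, 101, 57]
t=7: [28, 22, 28, 22, 28, 22]
t=8: [50, 39, 50, 39, 50, 39]
t=9: [113, 93, 113, 93, 113, 93]
t=10: [55, 19, 55, 19, 55, 19]
t=11: [16, 24, 16, 24, 16, 24]
t=12: [22, 37, 22, 37, 22, 37]
t=13: [45, 72, 45, 72, 45, 72]
t=14: [97, 73, 97, 73, 97, 73]
t=15: [28, 58, 28, 58, 28, 58]
t=16: [47, 29, 47, 29, 47, 29]
t=17: [100, 67, 100, 67, 100, 67]
t=18: [32, 45, 32, 45, 32, 45]
t=19: [73, 97, 73, 97, 73, 97]
t=20: [58, 28, 58, 28, 58, 28]
t=21: [29, 47, 29, 47, 29, 47]
t=22: [67, 100, 67, 100, 67, 100]
t=23: [45, 32, 45, 32, 45, 32]
t=24: [97, 73, 97, 73, 97, 73]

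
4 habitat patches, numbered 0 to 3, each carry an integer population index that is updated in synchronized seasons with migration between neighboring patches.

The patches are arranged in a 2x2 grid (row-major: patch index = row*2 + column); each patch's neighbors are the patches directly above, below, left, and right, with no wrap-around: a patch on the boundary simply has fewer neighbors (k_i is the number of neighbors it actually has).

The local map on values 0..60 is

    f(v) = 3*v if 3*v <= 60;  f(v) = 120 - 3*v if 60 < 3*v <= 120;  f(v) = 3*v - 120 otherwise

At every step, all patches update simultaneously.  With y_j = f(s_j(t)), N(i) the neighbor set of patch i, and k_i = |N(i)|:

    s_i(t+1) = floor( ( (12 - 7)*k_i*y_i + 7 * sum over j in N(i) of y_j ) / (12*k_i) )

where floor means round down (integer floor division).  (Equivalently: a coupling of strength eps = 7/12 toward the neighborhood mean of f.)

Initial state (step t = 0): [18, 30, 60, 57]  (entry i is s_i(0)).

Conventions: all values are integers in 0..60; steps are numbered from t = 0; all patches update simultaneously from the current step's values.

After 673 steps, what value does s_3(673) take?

Simulating step by step:
t=0: [18, 30, 60, 57]
t=1: [48, 43, 55, 47]
t=2: [25, 16, 31, 24]
t=3: [40, 47, 38, 41]
t=4: [7, 9, 3, 9]
t=5: [19, 25, 17, 21]
t=6: [51, 52, 54, 51]
t=7: [36, 34, 36, 36]
t=8: [13, 14, 12, 13]
t=9: [39, 40, 37, 39]
t=10: [3, 1, 5, 3]
t=11: [9, 6, 11, 9]
t=12: [26, 23, 29, 26]
t=13: [42, 45, 38, 42]
t=14: [8, 9, 6, 8]
t=15: [23, 25, 21, 23]
t=16: [51, 48, 53, 51]
t=17: [32, 29, 35, 32]
t=18: [24, 27, 20, 24]
t=19: [48, 44, 53, 48]
t=20: [24, 19, 30, 24]
t=21: [45, 51, 40, 45]
t=22: [15, 22, 8, 15]
t=23: [41, 48, 36, 41]
t=24: [11, 11, 6, 11]
t=25: [28, 33, 26, 28]
t=26: [33, 29, 38, 33]
t=27: [20, 26, 14, 20]
t=28: [49, 52, 52, 49]
t=29: [32, 30, 30, 32]
t=30: [27, 26, 26, 27]
t=31: [40, 40, 40, 40]
t=32: [0, 0, 0, 0]
t=33: [0, 0, 0, 0]

Answer: s_3(673) = 0
Key observation: The state at step 32, [0, 0, 0, 0], reappears at step 33: the system is in a cycle of period 1 from step 32 on.  Therefore the state at step 673 equals the state at step 32 + ((673 - 32) mod 1) = 32, which is [0, 0, 0, 0].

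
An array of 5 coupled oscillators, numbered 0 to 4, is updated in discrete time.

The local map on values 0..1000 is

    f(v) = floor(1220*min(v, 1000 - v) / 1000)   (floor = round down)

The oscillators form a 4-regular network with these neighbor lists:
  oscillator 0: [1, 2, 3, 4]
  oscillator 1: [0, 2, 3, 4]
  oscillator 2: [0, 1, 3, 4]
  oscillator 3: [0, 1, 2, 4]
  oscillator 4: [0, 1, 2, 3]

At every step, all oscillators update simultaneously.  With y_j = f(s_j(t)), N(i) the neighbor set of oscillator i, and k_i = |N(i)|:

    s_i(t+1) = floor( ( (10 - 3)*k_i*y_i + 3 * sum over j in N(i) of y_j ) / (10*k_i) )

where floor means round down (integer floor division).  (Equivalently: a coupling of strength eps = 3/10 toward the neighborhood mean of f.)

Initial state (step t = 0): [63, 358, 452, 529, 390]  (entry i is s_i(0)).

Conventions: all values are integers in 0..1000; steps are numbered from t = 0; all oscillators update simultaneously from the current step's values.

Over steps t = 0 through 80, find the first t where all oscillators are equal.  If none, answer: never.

Answer: 18
Key observation: Synchronization is absorbing here: once all oscillators are equal they stay equal, and step 18 is the first all-equal step.

Derivation:
t=0: [63, 358, 452, 529, 390]  (not all equal)
t=1: [205, 430, 502, 517, 455]  (not all equal)
t=2: [345, 516, 568, 557, 536]  (not all equal)
t=3: [460, 566, 527, 535, 551]  (not all equal)
t=4: [559, 539, 569, 562, 550]  (not all equal)
t=5: [539, 554, 531, 536, 546]  (not all equal)
t=6: [561, 549, 567, 563, 555]  (not all equal)
t=7: [535, 545, 531, 534, 540]  (not all equal)
t=8: [566, 558, 569, 566, 562]  (not all equal)
t=9: [529, 536, 527, 529, 532]  (not all equal)
t=10: [573, 568, 575, 573, 570]  (not all equal)
t=11: [520, 525, 519, 520, 523]  (not all equal)
t=12: [584, 580, 584, 584, 581]  (not all equal)
t=13: [507, 510, 507, 507, 510]  (not all equal)
t=14: [600, 597, 600, 600, 597]  (not all equal)
t=15: [488, 490, 488, 488, 490]  (not all equal)
t=16: [595, 596, 595, 595, 596]  (not all equal)
t=17: [493, 492, 493, 493, 492]  (not all equal)
t=18: [600, 600, 600, 600, 600]  (all equal)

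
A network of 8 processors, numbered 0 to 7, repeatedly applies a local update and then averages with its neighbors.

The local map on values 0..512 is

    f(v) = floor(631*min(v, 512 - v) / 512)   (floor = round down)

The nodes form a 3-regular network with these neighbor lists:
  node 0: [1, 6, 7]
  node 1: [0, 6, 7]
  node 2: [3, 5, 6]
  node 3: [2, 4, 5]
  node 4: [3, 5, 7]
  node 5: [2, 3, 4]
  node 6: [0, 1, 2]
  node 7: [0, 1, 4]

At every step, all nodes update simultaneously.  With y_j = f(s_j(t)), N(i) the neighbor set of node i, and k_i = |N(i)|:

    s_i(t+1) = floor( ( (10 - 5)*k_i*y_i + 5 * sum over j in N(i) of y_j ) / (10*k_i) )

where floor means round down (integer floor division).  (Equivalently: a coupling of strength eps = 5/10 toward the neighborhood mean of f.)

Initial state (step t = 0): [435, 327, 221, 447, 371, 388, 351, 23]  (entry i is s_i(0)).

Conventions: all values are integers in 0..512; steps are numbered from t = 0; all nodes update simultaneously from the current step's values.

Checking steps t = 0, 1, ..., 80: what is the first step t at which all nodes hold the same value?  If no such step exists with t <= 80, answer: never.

Answer: never
Key observation: The state at step 25 reappears at step 33 — the system is in a cycle of period 8 from step 25 on.  No step 0..33 is synchronized, and the cycle repeats forever, so no step up to 80 (or ever) has all nodes equal.

Derivation:
t=0: [435, 327, 221, 447, 371, 388, 351, 23]  (not all equal)
t=1: [122, 166, 207, 139, 129, 163, 197, 96]  (not all equal)
t=2: [169, 187, 229, 187, 160, 197, 222, 144]  (not all equal)
t=3: [217, 224, 265, 235, 206, 239, 256, 194]  (not all equal)
t=4: [271, 274, 301, 286, 263, 288, 298, 252]  (not all equal)
t=5: [292, 291, 266, 279, 297, 278, 273, 304]  (not all equal)
t=6: [272, 272, 296, 286, 270, 286, 288, 262]  (not all equal)
t=7: [294, 294, 271, 279, 293, 279, 280, 302]  (not all equal)
t=8: [269, 269, 291, 285, 273, 285, 281, 263]  (not all equal)
t=9: [297, 297, 276, 280, 291, 280, 287, 301]  (not all equal)
t=10: [265, 265, 286, 283, 274, 283, 274, 263]  (not all equal)
t=11: [302, 302, 281, 283, 291, 283, 294, 303]  (not all equal)
t=12: [259, 259, 280, 280, 272, 280, 267, 259]  (not all equal)
t=13: [309, 309, 287, 286, 294, 286, 301, 308]  (not all equal)
t=14: [251, 251, 274, 276, 268, 276, 259, 253]  (not all equal)
t=15: [309, 309, 295, 292, 298, 292, 307, 308]  (not all equal)
t=16: [250, 250, 265, 269, 263, 269, 253, 252]  (not all equal)
t=17: [308, 308, 303, 301, 304, 301, 308, 308]  (not all equal)
t=18: [251, 251, 257, 258, 256, 258, 252, 251]  (not all equal)
t=19: [309, 309, 313, 313, 313, 313, 310, 310]  (not all equal)
t=20: [249, 249, 245, 245, 245, 245, 248, 248]  (not all equal)
t=21: [305, 305, 301, 301, 301, 301, 304, 304]  (not all equal)
t=22: [255, 255, 259, 260, 259, 260, 256, 256]  (not all equal)
t=23: [314, 314, 311, 310, 311, 310, 314, 314]  (not all equal)
t=24: [244, 244, 246, 247, 246, 247, 244, 244]  (not all equal)
t=25: [300, 300, 302, 303, 302, 303, 300, 300]  (not all equal)
t=26: [261, 261, 258, 257, 258, 257, 260, 260]  (not all equal)
t=27: [309, 309, 312, 313, 312, 313, 310, 310]  (not all equal)
t=28: [249, 249, 246, 245, 246, 245, 248, 248]  (not all equal)
t=29: [305, 305, 302, 301, 302, 301, 305, 305]  (not all equal)
t=30: [255, 255, 258, 259, 258, 259, 255, 255]  (not all equal)
t=31: [314, 314, 312, 311, 312, 311, 313, 313]  (not all equal)
t=32: [244, 244, 246, 246, 246, 246, 244, 244]  (not all equal)
t=33: [300, 300, 302, 303, 302, 303, 300, 300]  (not all equal)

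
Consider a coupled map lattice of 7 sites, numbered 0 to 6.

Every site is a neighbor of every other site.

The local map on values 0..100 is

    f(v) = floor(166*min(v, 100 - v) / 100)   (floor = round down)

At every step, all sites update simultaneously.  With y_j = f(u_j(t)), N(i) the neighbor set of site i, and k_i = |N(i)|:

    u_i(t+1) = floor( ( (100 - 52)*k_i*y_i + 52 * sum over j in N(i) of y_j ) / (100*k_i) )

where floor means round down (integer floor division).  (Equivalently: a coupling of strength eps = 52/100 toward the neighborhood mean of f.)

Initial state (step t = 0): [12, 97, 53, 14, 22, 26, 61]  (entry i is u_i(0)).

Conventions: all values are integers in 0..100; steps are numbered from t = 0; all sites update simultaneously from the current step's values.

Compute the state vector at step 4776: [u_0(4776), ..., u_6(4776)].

Simulating step by step:
t=0: [12, 97, 53, 14, 22, 26, 61]
t=1: [30, 24, 53, 32, 37, 40, 48]
t=2: [56, 52, 67, 57, 60, 62, 67]
t=3: [68, 70, 61, 67, 65, 64, 61]
t=4: [55, 54, 59, 55, 57, 57, 59]
t=5: [72, 73, 70, 72, 71, 71, 70]
t=6: [46, 45, 47, 46, 47, 47, 47]
t=7: [76, 75, 77, 76, 77, 77, 77]
t=8: [38, 39, 38, 38, 38, 38, 38]
t=9: [63, 63, 63, 63, 63, 63, 63]
t=10: [61, 61, 61, 61, 61, 61, 61]
t=11: [64, 64, 64, 64, 64, 64, 64]
t=12: [59, 59, 59, 59, 59, 59, 59]
t=13: [68, 68, 68, 68, 68, 68, 68]
t=14: [53, 53, 53, 53, 53, 53, 53]
t=15: [78, 78, 78, 78, 78, 78, 78]
t=16: [36, 36, 36, 36, 36, 36, 36]
t=17: [59, 59, 59, 59, 59, 59, 59]

Answer: [36, 36, 36, 36, 36, 36, 36]
Key observation: The state at step 12, [59, 59, 59, 59, 59, 59, 59], reappears at step 17: the system is in a cycle of period 5 from step 12 on.  Therefore the state at step 4776 equals the state at step 12 + ((4776 - 12) mod 5) = 16, which is [36, 36, 36, 36, 36, 36, 36].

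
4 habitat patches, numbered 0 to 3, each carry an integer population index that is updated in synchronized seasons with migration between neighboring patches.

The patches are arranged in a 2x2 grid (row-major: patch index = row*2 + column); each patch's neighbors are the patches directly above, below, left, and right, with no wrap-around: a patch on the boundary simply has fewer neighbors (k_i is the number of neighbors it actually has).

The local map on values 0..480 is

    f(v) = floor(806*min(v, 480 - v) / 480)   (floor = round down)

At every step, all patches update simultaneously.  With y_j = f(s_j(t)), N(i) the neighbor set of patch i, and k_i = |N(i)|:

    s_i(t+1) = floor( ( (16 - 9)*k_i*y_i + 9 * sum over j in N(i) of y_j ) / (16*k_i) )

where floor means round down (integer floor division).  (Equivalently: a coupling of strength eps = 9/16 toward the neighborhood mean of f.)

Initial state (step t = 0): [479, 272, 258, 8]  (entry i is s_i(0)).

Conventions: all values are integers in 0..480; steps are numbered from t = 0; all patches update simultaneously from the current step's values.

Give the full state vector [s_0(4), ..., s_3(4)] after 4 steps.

Simulating step by step:
t=0: [479, 272, 258, 8]
t=1: [203, 156, 166, 208]
t=2: [300, 307, 315, 304]
t=3: [291, 294, 289, 288]
t=4: [316, 316, 319, 318]

Answer: [316, 316, 319, 318]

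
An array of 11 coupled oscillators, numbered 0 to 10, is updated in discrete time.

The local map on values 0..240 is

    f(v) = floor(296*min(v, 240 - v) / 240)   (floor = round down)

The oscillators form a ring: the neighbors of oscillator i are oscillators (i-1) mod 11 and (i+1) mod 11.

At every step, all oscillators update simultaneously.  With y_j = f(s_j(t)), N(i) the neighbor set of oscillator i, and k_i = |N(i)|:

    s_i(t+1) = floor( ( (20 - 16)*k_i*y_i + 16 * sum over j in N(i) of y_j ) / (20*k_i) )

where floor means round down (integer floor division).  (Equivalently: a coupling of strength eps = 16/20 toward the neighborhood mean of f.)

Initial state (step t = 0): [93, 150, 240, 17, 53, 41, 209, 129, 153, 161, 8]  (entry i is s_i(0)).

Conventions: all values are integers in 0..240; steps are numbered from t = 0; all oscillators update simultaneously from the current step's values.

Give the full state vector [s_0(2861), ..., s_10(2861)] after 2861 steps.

Simulating step by step:
t=0: [93, 150, 240, 17, 53, 41, 209, 129, 153, 161, 8]
t=1: [70, 67, 52, 30, 41, 51, 82, 85, 114, 65, 86]
t=2: [92, 76, 60, 53, 49, 72, 86, 117, 101, 114, 87]
t=3: [102, 93, 78, 66, 73, 84, 114, 120, 138, 120, 122]
t=4: [128, 111, 97, 90, 91, 112, 128, 135, 143, 137, 138]
t=5: [132, 130, 122, 114, 122, 127, 134, 128, 126, 123, 131]
t=6: [134, 138, 139, 144, 140, 137, 136, 135, 140, 138, 137]
t=7: [126, 126, 122, 122, 122, 125, 128, 126, 126, 125, 127]
t=8: [139, 142, 143, 145, 143, 141, 140, 139, 140, 139, 140]
t=9: [122, 121, 118, 118, 119, 121, 123, 123, 123, 123, 123]
t=10: [145, 145, 145, 145, 145, 145, 144, 144, 144, 144, 144]
t=11: [117, 117, 117, 117, 117, 117, 117, 118, 118, 118, 117]
t=12: [144, 144, 144, 144, 144, 144, 144, 144, 145, 144, 144]
t=13: [118, 118, 118, 118, 118, 118, 118, 117, 117, 117, 118]
t=14: [145, 145, 145, 145, 145, 145, 144, 144, 144, 144, 144]

Answer: [118, 118, 118, 118, 118, 118, 118, 117, 117, 117, 118]
Key observation: The state at step 10, [145, 145, 145, 145, 145, 145, 144, 144, 144, 144, 144], reappears at step 14: the system is in a cycle of period 4 from step 10 on.  Therefore the state at step 2861 equals the state at step 10 + ((2861 - 10) mod 4) = 13, which is [118, 118, 118, 118, 118, 118, 118, 117, 117, 117, 118].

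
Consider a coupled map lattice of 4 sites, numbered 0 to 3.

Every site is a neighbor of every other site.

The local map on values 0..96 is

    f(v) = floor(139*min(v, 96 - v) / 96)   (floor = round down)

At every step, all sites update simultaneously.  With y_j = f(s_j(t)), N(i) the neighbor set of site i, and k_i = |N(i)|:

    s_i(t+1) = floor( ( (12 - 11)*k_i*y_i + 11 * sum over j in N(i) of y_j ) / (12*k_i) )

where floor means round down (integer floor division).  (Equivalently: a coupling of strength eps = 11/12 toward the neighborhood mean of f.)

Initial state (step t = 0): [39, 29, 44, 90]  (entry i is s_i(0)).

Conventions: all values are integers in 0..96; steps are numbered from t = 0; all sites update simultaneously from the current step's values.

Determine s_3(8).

Answer: s_3(8) = 63

Derivation:
t=0: [39, 29, 44, 90]
t=1: [38, 42, 37, 49]
t=2: [59, 58, 60, 57]
t=3: [54, 53, 54, 53]
t=4: [61, 60, 61, 60]
t=5: [51, 50, 51, 50]
t=6: [65, 65, 65, 65]
t=7: [44, 44, 44, 44]
t=8: [63, 63, 63, 63]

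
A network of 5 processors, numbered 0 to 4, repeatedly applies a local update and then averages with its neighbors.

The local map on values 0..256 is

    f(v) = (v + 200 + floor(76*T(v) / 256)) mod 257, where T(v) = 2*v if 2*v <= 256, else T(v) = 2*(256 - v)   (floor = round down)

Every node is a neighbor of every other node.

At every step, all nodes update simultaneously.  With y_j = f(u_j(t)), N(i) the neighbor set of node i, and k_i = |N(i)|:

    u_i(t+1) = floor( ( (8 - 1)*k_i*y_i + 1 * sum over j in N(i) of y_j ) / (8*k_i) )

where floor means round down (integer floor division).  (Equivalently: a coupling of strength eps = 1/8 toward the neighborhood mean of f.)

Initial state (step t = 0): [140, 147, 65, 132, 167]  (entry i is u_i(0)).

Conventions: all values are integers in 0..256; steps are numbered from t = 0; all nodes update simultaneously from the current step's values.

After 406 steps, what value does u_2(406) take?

Simulating step by step:
t=0: [140, 147, 65, 132, 167]
t=1: [148, 150, 59, 145, 157]
t=2: [151, 151, 51, 149, 153]
t=3: [151, 151, 40, 151, 152]
t=4: [151, 151, 24, 151, 151]
t=5: [158, 158, 227, 158, 158]
t=6: [159, 159, 183, 159, 159]
t=7: [159, 159, 167, 159, 159]
t=8: [159, 159, 161, 159, 159]
t=9: [159, 159, 159, 159, 159]
t=10: [159, 159, 159, 159, 159]

Answer: u_2(406) = 159
Key observation: The state at step 9, [159, 159, 159, 159, 159], reappears at step 10: the system is in a cycle of period 1 from step 9 on.  Therefore the state at step 406 equals the state at step 9 + ((406 - 9) mod 1) = 9, which is [159, 159, 159, 159, 159].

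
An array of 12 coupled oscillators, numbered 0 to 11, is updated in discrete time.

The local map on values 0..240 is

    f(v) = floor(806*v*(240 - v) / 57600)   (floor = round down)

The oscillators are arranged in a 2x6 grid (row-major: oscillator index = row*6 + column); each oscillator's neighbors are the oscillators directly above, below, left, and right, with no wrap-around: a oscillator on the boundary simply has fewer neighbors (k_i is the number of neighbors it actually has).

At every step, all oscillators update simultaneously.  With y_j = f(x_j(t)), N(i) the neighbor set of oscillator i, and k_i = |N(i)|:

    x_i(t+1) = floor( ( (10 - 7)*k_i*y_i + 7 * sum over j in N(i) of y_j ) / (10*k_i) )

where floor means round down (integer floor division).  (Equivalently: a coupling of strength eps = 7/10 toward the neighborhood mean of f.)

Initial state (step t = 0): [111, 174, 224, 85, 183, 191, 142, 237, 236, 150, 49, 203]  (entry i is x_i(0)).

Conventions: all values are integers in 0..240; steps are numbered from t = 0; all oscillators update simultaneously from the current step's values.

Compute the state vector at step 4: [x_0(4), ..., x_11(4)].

Simulating step by step:
t=0: [111, 174, 224, 85, 183, 191, 142, 237, 236, 150, 49, 203]
t=1: [183, 108, 98, 144, 147, 126, 131, 88, 61, 132, 141, 122]
t=2: [182, 182, 185, 194, 194, 197, 175, 184, 180, 185, 196, 198]
t=3: [151, 145, 141, 132, 121, 119, 149, 149, 145, 134, 125, 118]
t=4: [189, 191, 194, 198, 200, 201, 188, 190, 193, 197, 200, 201]

Answer: [189, 191, 194, 198, 200, 201, 188, 190, 193, 197, 200, 201]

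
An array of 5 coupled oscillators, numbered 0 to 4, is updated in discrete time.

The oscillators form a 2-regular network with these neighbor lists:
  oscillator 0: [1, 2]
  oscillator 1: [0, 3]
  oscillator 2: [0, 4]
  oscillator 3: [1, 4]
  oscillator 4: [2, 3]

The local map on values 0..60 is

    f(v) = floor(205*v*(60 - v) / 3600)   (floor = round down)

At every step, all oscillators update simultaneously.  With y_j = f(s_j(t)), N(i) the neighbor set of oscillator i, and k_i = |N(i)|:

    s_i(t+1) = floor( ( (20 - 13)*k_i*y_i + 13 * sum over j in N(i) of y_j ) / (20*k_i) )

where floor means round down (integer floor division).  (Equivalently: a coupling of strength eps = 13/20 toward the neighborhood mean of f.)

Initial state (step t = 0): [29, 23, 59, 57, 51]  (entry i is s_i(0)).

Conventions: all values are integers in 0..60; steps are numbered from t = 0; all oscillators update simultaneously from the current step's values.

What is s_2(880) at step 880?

Simulating step by step:
t=0: [29, 23, 59, 57, 51]
t=1: [34, 36, 26, 27, 13]
t=2: [49, 49, 44, 44, 44]
t=3: [33, 33, 36, 36, 40]
t=4: [49, 49, 48, 48, 47]
t=5: [30, 30, 32, 32, 32]
t=6: [51, 51, 51, 51, 51]
t=7: [26, 26, 26, 26, 26]
t=8: [50, 50, 50, 50, 50]
t=9: [28, 28, 28, 28, 28]
t=10: [51, 51, 51, 51, 51]

Answer: s_2(880) = 50
Key observation: The state at step 6, [51, 51, 51, 51, 51], reappears at step 10: the system is in a cycle of period 4 from step 6 on.  Therefore the state at step 880 equals the state at step 6 + ((880 - 6) mod 4) = 8, which is [50, 50, 50, 50, 50].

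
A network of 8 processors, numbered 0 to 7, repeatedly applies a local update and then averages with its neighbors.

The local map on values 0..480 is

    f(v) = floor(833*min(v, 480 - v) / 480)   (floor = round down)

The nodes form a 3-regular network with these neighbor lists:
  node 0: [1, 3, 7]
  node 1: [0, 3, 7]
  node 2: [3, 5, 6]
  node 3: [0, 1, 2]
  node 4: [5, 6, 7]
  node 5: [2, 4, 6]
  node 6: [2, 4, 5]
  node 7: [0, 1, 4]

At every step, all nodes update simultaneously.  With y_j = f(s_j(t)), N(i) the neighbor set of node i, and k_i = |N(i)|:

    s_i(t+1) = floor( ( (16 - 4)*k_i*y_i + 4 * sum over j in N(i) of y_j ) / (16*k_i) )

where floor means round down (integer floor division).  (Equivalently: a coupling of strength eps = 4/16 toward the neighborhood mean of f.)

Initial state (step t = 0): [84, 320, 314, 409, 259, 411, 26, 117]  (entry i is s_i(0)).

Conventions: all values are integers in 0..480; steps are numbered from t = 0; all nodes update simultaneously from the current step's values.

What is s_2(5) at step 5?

Simulating step by step:
t=0: [84, 320, 314, 409, 259, 411, 26, 117]
t=1: [159, 247, 239, 151, 317, 148, 99, 219]
t=2: [293, 379, 367, 287, 278, 264, 207, 365]
t=3: [302, 202, 235, 308, 340, 355, 345, 220]
t=4: [316, 344, 367, 312, 250, 235, 247, 360]
t=5: [274, 242, 238, 277, 384, 388, 386, 232]

Answer: s_2(5) = 238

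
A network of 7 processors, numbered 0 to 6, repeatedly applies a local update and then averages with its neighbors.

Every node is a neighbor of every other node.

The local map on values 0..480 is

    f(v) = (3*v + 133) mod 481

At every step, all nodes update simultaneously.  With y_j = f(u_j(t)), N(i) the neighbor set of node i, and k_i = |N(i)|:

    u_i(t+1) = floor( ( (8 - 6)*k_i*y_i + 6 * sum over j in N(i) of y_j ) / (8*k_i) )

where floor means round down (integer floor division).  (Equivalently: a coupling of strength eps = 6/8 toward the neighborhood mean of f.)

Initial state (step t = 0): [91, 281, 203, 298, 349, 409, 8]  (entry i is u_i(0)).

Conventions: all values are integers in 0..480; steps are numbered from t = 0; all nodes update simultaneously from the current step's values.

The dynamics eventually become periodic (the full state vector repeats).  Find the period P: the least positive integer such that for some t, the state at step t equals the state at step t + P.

Answer: 18
Key observation: The state at step 5, [235, 234, 234, 234, 234, 235, 234], reappears at step 23 — and no state repeats earlier — so the cycle the system enters has period 18.

Derivation:
t=0: [91, 281, 203, 298, 349, 409, 8]
t=1: [240, 191, 222, 198, 217, 239, 209]
t=2: [310, 292, 303, 294, 301, 310, 298]
t=3: [77, 71, 75, 71, 74, 77, 73]
t=4: [356, 353, 355, 353, 355, 356, 354]
t=5: [235, 234, 234, 234, 234, 235, 234]
t=6: [355, 354, 354, 354, 354, 355, 354]
t=7: [234, 233, 233, 233, 233, 234, 233]
t=8: [352, 351, 351, 351, 351, 352, 351]
t=9: [225, 224, 224, 224, 224, 225, 224]
t=10: [325, 324, 324, 324, 324, 325, 324]
t=11: [144, 143, 143, 143, 143, 144, 143]
t=12: [82, 81, 81, 81, 81, 82, 81]
t=13: [377, 376, 376, 376, 376, 377, 376]
t=14: [300, 299, 299, 299, 299, 300, 299]
t=15: [69, 68, 68, 68, 68, 69, 68]
t=16: [338, 337, 337, 337, 337, 338, 337]
t=17: [183, 182, 182, 182, 182, 183, 182]
t=18: [199, 198, 198, 198, 198, 199, 198]
t=19: [247, 246, 246, 246, 246, 247, 246]
t=20: [391, 390, 390, 390, 390, 391, 390]
t=21: [342, 341, 341, 341, 341, 342, 341]
t=22: [195, 194, 194, 194, 194, 195, 194]
t=23: [235, 234, 234, 234, 234, 235, 234]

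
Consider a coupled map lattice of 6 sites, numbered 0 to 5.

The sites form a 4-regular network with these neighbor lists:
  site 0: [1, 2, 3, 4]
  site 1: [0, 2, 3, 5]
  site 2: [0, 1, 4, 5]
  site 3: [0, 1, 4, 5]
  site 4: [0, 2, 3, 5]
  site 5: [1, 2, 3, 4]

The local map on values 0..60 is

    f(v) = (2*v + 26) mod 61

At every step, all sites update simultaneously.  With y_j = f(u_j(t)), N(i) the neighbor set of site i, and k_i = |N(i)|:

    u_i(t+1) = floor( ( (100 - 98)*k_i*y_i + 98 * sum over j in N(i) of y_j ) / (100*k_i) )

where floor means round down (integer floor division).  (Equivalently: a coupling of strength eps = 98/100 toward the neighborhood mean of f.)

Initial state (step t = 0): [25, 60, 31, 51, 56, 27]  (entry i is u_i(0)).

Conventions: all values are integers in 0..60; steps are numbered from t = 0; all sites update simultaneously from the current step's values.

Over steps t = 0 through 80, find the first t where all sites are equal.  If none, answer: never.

Simulating step by step:
t=0: [25, 60, 31, 51, 56, 27]  (not all equal)
t=1: [18, 16, 18, 18, 16, 18]  (not all equal)
t=2: [28, 2, 28, 28, 2, 28]  (not all equal)
t=3: [25, 21, 25, 25, 21, 25]  (not all equal)
t=4: [11, 14, 11, 11, 14, 11]  (not all equal)
t=5: [50, 48, 50, 50, 48, 50]  (not all equal)
t=6: [2, 3, 2, 2, 3, 2]  (not all equal)
t=7: [30, 30, 30, 30, 30, 30]  (all equal)

Answer: 7
Key observation: Synchronization is absorbing here: once all sites are equal they stay equal, and step 7 is the first all-equal step.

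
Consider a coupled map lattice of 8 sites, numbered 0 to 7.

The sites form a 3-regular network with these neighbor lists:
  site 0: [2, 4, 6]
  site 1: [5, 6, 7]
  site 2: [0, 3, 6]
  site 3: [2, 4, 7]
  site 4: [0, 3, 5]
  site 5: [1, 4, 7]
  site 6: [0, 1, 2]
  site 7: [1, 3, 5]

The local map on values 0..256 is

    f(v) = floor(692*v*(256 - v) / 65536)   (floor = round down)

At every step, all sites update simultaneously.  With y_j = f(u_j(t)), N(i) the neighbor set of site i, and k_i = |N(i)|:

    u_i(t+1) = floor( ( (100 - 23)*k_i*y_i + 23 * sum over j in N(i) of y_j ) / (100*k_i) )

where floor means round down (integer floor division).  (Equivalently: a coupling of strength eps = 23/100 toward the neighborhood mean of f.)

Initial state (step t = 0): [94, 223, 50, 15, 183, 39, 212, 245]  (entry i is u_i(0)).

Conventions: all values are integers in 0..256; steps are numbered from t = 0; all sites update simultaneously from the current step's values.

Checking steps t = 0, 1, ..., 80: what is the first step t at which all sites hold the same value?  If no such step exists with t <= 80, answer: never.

Answer: never
Key observation: The state at step 6 reappears at step 8 — the system is in a cycle of period 2 from step 6 on.  No step 0..8 is synchronized, and the cycle repeats forever, so no step up to 80 (or ever) has all sites equal.

Derivation:
t=0: [94, 223, 50, 15, 183, 39, 212, 245]  (not all equal)
t=1: [149, 75, 105, 50, 130, 87, 101, 37]  (not all equal)
t=2: [168, 141, 162, 115, 165, 150, 163, 96]  (not all equal)
t=3: [156, 169, 160, 168, 159, 166, 160, 163]  (not all equal)
t=4: [163, 156, 161, 157, 161, 157, 161, 159]  (not all equal)
t=5: [160, 163, 161, 163, 161, 163, 161, 162]  (not all equal)
t=6: [161, 160, 161, 160, 160, 160, 161, 160]  (not all equal)
t=7: [161, 161, 161, 161, 161, 162, 161, 162]  (not all equal)
t=8: [161, 160, 161, 160, 160, 160, 161, 160]  (not all equal)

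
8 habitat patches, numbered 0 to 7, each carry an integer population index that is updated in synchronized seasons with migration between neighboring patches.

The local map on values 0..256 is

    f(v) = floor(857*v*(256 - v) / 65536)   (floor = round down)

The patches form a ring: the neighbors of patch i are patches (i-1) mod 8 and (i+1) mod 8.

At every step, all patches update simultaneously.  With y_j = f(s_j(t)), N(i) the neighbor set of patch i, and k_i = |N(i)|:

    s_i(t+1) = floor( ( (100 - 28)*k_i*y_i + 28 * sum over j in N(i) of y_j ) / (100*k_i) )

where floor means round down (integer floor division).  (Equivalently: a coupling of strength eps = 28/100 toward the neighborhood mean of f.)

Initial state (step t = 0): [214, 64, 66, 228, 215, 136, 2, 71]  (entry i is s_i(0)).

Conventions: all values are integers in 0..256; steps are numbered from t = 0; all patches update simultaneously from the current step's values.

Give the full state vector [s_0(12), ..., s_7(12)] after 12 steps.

Simulating step by step:
t=0: [214, 64, 66, 228, 215, 136, 2, 71]
t=1: [130, 154, 151, 98, 124, 170, 58, 140]
t=2: [212, 206, 206, 204, 209, 188, 164, 203]
t=3: [125, 132, 134, 136, 134, 165, 184, 145]
t=4: [213, 213, 213, 213, 210, 195, 181, 205]
t=5: [121, 119, 119, 119, 129, 154, 168, 139]
t=6: [212, 213, 213, 213, 212, 204, 197, 209]
t=7: [121, 119, 119, 119, 123, 137, 145, 130]
t=8: [213, 213, 213, 213, 213, 212, 210, 213]
t=9: [119, 119, 119, 119, 119, 121, 124, 119]
t=10: [213, 213, 213, 213, 213, 213, 213, 213]
t=11: [119, 119, 119, 119, 119, 119, 119, 119]
t=12: [213, 213, 213, 213, 213, 213, 213, 213]

Answer: [213, 213, 213, 213, 213, 213, 213, 213]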